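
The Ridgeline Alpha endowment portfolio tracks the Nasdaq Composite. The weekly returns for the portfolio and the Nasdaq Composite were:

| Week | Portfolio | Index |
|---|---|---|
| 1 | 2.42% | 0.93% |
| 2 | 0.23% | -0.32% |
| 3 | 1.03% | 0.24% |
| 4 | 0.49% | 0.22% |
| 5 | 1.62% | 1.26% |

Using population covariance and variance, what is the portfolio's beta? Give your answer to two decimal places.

r̄p = 1.1580%,  r̄m = 0.4660%
Cov = Σ(rp − r̄p)(rm − r̄m) / 5 = 0.3750
Var(rm) = Σ(rm − r̄m)² / 5 = 0.3150
β = Cov / Var = 0.3750 / 0.3150 = 1.1905

1.19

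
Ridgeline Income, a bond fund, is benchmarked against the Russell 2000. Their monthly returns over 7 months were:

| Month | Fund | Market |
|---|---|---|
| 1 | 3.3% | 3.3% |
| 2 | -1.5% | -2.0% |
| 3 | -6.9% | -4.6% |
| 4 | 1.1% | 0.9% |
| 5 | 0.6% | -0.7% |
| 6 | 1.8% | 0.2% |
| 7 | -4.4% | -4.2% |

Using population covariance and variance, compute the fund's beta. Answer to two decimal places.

1.23

r̄p = -0.8571%,  r̄m = -1.0143%
Cov = Σ(rp − r̄p)(rm − r̄m) / 7 = 8.4220
Var(rm) = Σ(rm − r̄m)² / 7 = 6.8327
β = Cov / Var = 8.4220 / 6.8327 = 1.2326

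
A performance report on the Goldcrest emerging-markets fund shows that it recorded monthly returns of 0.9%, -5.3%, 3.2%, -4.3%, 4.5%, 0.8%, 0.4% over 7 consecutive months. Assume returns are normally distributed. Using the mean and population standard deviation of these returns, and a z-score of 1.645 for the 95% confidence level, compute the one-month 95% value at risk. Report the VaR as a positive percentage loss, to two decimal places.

r̄ = (0.9 − 5.3 + 3.2 − 4.3 + 4.5 + 0.8 + 0.4) / 7 = 0.0286%
Population σ = √[Σ(r − r̄)² / 7] = √[78.6743 / 7] = √11.2392 = 3.3525%
VaR = −(r̄ − z·σ) = −(0.0286 − 1.645 × 3.3525) = −(-5.4863) = 5.4863%

5.49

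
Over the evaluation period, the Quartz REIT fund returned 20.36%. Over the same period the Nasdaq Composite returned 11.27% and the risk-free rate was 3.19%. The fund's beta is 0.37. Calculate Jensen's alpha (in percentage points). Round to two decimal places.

14.18

CAPM expected return = Rf + β(Rm − Rf) = 3.19% + 0.37 × (11.27% − 3.19%) = 3.19 + 0.37 × 8.08 = 6.1796%
Jensen's α = Rp − E[R] = 20.36% − 6.1796% = 14.1804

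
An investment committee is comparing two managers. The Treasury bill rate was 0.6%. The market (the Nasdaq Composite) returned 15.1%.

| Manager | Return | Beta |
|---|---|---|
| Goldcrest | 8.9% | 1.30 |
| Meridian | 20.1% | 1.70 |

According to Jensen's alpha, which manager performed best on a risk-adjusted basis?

Meridian

Goldcrest: α = 8.9% − [0.6% + 1.30 × (15.1% − 0.6%)] = -10.550
Meridian: α = 20.1% − [0.6% + 1.70 × (15.1% − 0.6%)] = -5.150
Highest: Meridian (-5.150).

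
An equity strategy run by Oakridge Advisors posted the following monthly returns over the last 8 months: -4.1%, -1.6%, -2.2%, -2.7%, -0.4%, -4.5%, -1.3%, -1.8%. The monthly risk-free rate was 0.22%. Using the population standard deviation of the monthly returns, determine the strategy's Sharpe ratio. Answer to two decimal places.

-1.95

μ = (-4.1 − 1.6 − 2.2 − 2.7 − 0.4 − 4.5 − 1.3 − 1.8) / 8 = -18.60 / 8 = -2.3250%
Σ(r − μ)² = 13.5950; population σ = √(13.5950/8) = 1.3036%
Sharpe = (μ − rf) / σ = (-2.3250 − 0.22) / 1.3036 = -2.5450 / 1.3036 = -1.9523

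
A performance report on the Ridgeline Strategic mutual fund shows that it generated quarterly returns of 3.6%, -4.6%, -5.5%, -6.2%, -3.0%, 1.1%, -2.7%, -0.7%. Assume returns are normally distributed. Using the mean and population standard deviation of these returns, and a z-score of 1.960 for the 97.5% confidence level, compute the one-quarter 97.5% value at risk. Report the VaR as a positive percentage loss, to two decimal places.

8.46

μ = (3.6 − 4.6 − 5.5 − 6.2 − 3 + 1.1 − 2.7 − 0.7) / 8 = -18.00 / 8 = -2.2500%
Σ(r − μ)² = (3.6 − (-2.2500))² + (-4.6 − (-2.2500))² + (-5.5 − (-2.2500))² + … = 80.3000
population σ = √(80.3000 / 8) = √10.0375 = 3.1682%
VaR = −(μ − z·σ) = −(-2.2500 − 1.960 × 3.1682) = −(-8.4597) = 8.4597%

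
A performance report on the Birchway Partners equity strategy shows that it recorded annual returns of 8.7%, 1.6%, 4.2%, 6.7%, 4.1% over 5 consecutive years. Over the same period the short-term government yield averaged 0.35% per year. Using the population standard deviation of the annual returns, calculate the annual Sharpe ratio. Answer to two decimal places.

1.94

Mean return r̄ = 25.30 / 5 = 5.0600%
Population std dev = √[29.5720 / 5] = 2.4320%
Sharpe = (r̄ − rf) / σ = (5.0600 − 0.35) / 2.4320 = 4.7100 / 2.4320 = 1.9367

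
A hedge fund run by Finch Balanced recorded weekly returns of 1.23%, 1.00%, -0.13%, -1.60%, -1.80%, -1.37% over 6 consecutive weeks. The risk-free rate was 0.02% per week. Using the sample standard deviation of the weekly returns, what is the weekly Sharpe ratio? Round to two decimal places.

r̄ = (1.23 + 1 − 0.13 − 1.6 − 1.8 − 1.37) / 6 = -0.4450%
Σ(r − r̄)² = (1.23 − (-0.4450))² + (1 − (-0.4450))² + (-0.13 − (-0.4450))² + … = 9.0186
σ = √[9.0186 / 5] = 1.3430%
Sharpe = (r̄ − rf) / σ = (-0.4450 − 0.02) / 1.3430 = -0.4650 / 1.3430 = -0.3462

-0.35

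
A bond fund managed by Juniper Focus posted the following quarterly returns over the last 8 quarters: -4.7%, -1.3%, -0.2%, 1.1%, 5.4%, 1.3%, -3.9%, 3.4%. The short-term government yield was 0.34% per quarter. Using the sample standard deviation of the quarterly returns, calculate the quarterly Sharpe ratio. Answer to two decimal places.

-0.06

μ = (-4.7 − 1.3 − 0.2 + 1.1 + 5.4 + 1.3 − 3.9 + 3.4) / 8 = 0.1375%
Σ(r − μ)² = (-4.7 − 0.1375)² + (-1.3 − 0.1375)² + … = 82.4988
sample σ = √(82.4988 / 7) = √11.7855 = 3.4330%
Sharpe = (μ − rf) / σ = (0.1375 − 0.34) / 3.4330 = -0.2025 / 3.4330 = -0.0590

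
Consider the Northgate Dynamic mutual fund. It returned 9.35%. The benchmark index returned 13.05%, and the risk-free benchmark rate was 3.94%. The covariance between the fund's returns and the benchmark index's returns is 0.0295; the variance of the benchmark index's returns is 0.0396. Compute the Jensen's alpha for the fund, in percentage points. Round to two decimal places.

β = Cov / Var = 0.0295 / 0.0396 = 0.7449
E[R] = Rf + β(Rm − Rf) = 3.94% + 0.7449 × (13.05% − 3.94%) = 10.7260%
α = Rp − E[R] = 9.35% − 10.7260% = -1.3760

-1.38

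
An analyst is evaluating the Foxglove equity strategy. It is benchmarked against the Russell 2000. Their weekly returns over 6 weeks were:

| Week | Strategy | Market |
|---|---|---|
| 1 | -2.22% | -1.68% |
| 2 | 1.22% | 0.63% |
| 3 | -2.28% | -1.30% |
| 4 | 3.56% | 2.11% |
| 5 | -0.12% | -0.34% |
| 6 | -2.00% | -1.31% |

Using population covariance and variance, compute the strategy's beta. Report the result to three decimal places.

1.609

r̄p = -0.3067%,  r̄m = -0.3150%
Cov = Σ(rp − r̄p)(rm − r̄m) / 6 = 2.8425
Var(rm) = Σ(rm − r̄m)² / 6 = 1.7663
β = Cov / Var = 2.8425 / 1.7663 = 1.6093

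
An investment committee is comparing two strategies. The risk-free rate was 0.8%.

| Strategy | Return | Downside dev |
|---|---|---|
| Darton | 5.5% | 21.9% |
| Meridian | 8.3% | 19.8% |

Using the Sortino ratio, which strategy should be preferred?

Darton: Sortino ratio = (5.5% − 0.8%) / 21.9% = 0.215
Meridian: Sortino ratio = (8.3% − 0.8%) / 19.8% = 0.379
Highest: Meridian (0.379).

Meridian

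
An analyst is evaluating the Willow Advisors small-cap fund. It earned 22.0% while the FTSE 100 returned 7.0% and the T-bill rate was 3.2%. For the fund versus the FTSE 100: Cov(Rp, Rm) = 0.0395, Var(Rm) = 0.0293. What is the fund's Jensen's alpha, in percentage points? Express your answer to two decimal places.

β = Cov / Var = 0.0395 / 0.0293 = 1.3481
E[R] = Rf + β(Rm − Rf) = 3.2% + 1.3481 × (7.0% − 3.2%) = 8.3228%
α = Rp − E[R] = 22.0% − 8.3228% = 13.6772

13.68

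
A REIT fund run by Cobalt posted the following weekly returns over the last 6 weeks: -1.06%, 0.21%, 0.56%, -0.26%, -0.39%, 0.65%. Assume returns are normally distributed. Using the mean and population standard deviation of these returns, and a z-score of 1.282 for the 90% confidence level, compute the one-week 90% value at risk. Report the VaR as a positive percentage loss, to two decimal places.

r̄ = (-1.06 + 0.21 + 0.56 − 0.26 − 0.39 + 0.65) / 6 = -0.0483%
Population σ = √[Σ(r − r̄)² / 6] = √[2.1095 / 6] = √0.3516 = 0.5930%
VaR = −(r̄ − z·σ) = −(-0.0483 − 1.282 × 0.5930) = −(-0.8085) = 0.8085%

0.81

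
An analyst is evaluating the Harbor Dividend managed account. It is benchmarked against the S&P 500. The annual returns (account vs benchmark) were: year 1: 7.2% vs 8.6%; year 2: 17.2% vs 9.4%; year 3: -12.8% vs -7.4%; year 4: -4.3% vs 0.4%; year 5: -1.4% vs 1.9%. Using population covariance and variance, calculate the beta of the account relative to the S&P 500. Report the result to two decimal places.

1.59

r̄p = 1.1800%,  r̄m = 2.5800%
Cov = Σ(rp − r̄p)(rm − r̄m) / 5 = 59.7436
Var(rm) = Σ(rm − r̄m)² / 5 = 37.5136
β = Cov / Var = 59.7436 / 37.5136 = 1.5926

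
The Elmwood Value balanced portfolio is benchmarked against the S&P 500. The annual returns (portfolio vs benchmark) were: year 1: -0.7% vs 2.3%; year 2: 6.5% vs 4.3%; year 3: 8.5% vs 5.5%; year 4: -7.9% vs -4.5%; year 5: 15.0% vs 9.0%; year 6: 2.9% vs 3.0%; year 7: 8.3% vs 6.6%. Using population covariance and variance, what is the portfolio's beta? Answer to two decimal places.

r̄p = 4.6571%,  r̄m = 3.7429%
Cov = Σ(rp − r̄p)(rm − r̄m) / 7 = 26.4433
Var(rm) = Σ(rm − r̄m)² / 7 = 15.6824
β = Cov / Var = 26.4433 / 15.6824 = 1.6862

1.69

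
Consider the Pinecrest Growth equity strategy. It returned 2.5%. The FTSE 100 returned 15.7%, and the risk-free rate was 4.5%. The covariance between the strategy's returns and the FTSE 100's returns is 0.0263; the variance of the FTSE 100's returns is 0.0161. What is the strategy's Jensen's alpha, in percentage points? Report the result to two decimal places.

β = Cov / Var = 0.0263 / 0.0161 = 1.6335
E[R] = Rf + β(Rm − Rf) = 4.5% + 1.6335 × (15.7% − 4.5%) = 22.7952%
α = Rp − E[R] = 2.5% − 22.7952% = -20.2952

-20.30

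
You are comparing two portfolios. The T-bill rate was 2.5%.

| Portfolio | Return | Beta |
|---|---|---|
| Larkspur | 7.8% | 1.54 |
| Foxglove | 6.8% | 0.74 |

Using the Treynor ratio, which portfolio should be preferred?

Foxglove

Larkspur: Treynor = (7.8% − 2.5%) / 1.54 = 3.442
Foxglove: Treynor = (6.8% − 2.5%) / 0.74 = 5.811
Highest: Foxglove (5.811).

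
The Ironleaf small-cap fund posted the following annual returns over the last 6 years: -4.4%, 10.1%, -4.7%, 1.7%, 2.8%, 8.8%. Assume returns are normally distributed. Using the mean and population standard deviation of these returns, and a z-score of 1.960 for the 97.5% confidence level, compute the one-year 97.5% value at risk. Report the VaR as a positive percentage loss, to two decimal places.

Mean return μ = 14.30 / 6 = 2.3833%
Σ(r − μ)² = (-4.4 − 2.3833)² + (10.1 − 2.3833)² + (-4.7 − 2.3833)² + … = 197.5483
population σ = √(197.5483 / 6) = √32.9247 = 5.7380%
VaR = −(μ − z·σ) = −(2.3833 − 1.960 × 5.7380) = −(-8.8632) = 8.8632%

8.86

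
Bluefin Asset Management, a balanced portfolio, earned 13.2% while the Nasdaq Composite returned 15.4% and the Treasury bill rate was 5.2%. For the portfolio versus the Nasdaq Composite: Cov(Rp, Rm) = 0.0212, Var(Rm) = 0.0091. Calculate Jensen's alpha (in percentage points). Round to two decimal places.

β = Cov / Var = 0.0212 / 0.0091 = 2.3297
E[R] = Rf + β(Rm − Rf) = 5.2% + 2.3297 × (15.4% − 5.2%) = 28.9629%
α = Rp − E[R] = 13.2% − 28.9629% = -15.7629

-15.76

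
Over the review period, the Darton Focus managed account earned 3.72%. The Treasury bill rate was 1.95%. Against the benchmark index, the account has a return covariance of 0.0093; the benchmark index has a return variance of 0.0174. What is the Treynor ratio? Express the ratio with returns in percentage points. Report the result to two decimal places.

3.31

β = Cov / Var = 0.0093 / 0.0174 = 0.5345
Treynor = (Rp − Rf) / β = (3.72% − 1.95%) / 0.5345 = 1.77 / 0.5345 = 3.3115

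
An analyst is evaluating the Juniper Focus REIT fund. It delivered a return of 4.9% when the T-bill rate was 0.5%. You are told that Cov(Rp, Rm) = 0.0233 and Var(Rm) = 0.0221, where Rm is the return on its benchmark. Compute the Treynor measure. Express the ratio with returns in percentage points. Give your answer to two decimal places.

β = Cov / Var = 0.0233 / 0.0221 = 1.0543
Treynor = (Rp − Rf) / β = (4.9% − 0.5%) / 1.0543 = 4.40 / 1.0543 = 4.1734

4.17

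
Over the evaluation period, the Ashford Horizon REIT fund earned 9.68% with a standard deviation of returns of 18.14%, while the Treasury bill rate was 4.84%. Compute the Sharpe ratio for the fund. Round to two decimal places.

0.27

Sharpe = (Rp − Rf) / σp = (9.68% − 4.84%) / 18.14% = 4.84% / 18.14% = 0.2668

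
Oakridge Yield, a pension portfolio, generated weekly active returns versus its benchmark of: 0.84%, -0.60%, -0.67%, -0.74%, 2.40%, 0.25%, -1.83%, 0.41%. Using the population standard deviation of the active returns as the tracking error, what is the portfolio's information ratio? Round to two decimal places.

0.01

r̄ = (0.84 − 0.6 − 0.67 − 0.74 + 2.4 + 0.25 − 1.83 + 0.41) / 8 = 0.060 / 8 = 0.0075%
Σ(r − r̄)² = 11.4012; population σ = √(11.4012/8) = 1.1938%
IR = r̄ / tracking error = 0.0075 / 1.1938 = 0.0063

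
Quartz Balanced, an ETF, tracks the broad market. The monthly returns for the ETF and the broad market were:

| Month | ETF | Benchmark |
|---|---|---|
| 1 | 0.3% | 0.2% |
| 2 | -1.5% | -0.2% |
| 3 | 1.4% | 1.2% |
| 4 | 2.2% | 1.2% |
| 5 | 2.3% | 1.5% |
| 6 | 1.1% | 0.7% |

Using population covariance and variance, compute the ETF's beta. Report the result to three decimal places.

2.049

r̄p = 0.9667%,  r̄m = 0.7667%
Cov = Σ(rp − r̄p)(rm − r̄m) / 6 = 0.7422
Var(rm) = Σ(rm − r̄m)² / 6 = 0.3622
β = Cov / Var = 0.7422 / 0.3622 = 2.0491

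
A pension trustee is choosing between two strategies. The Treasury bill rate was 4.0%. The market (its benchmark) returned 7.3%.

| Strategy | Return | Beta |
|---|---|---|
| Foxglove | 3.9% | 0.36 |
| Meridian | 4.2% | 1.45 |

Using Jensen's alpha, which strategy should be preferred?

Foxglove: α = 3.9% − [4.0% + 0.36 × (7.3% − 4.0%)] = -1.288
Meridian: α = 4.2% − [4.0% + 1.45 × (7.3% − 4.0%)] = -4.585
Highest: Foxglove (-1.288).

Foxglove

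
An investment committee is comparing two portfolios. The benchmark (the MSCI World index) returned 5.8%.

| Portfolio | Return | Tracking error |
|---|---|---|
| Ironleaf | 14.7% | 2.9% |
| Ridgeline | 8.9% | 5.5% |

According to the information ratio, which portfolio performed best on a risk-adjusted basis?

Ironleaf

Ironleaf: IR = (14.7% − 5.8%) / 2.9% = 3.069
Ridgeline: IR = (8.9% − 5.8%) / 5.5% = 0.564
Highest: Ironleaf (3.069).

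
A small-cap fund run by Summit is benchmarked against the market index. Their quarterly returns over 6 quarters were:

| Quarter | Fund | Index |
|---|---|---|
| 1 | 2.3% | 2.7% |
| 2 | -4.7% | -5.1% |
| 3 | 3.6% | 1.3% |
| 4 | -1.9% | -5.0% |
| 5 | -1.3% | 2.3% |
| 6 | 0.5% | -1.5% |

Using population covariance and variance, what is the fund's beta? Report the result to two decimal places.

0.63

r̄p = -0.2500%,  r̄m = -0.8833%
Cov = Σ(rp − r̄p)(rm − r̄m) / 6 = 6.5492
Var(rm) = Σ(rm − r̄m)² / 6 = 10.4747
β = Cov / Var = 6.5492 / 10.4747 = 0.6252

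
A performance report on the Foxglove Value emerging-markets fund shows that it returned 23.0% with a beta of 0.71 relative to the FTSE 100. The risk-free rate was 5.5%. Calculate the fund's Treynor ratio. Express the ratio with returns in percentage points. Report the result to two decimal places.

24.65

Treynor = (Rp − Rf) / β = (23.0% − 5.5%) / 0.71 = 17.50 / 0.71 = 24.6479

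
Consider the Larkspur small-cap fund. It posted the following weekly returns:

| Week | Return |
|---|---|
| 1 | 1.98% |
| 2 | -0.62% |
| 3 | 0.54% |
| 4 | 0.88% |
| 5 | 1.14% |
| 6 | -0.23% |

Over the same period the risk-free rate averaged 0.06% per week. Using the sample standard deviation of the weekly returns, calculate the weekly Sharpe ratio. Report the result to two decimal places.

r̄ = (1.98 − 0.62 + 0.54 + 0.88 + 1.14 − 0.23) / 6 = 3.690 / 6 = 0.6150%
Sample std dev = √[4.4540 / 5] = 0.9438%
Sharpe = (r̄ − rf) / σ = (0.6150 − 0.06) / 0.9438 = 0.5550 / 0.9438 = 0.5880

0.59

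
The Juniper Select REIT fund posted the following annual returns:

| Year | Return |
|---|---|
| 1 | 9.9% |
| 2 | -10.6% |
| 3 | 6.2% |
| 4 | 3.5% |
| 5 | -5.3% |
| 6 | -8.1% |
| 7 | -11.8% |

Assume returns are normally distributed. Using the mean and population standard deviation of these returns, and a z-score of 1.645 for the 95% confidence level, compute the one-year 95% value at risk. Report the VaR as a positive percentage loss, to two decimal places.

15.60

r̄ = (9.9 − 10.6 + 6.2 + 3.5 − 5.3 − 8.1 − 11.8) / 7 = -16.20 / 7 = -2.3143%
Population σ = √[Σ(r − r̄)² / 7] = √[456.5086 / 7] = √65.2155 = 8.0756%
VaR = −(r̄ − z·σ) = −(-2.3143 − 1.645 × 8.0756) = −(-15.5987) = 15.5987%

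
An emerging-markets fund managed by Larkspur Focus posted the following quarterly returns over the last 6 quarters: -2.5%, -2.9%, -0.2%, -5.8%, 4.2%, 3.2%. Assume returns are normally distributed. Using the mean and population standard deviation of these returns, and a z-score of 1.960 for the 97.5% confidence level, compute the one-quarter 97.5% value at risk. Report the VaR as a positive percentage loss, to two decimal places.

7.53

μ = (-2.5 − 2.9 − 0.2 − 5.8 + 4.2 + 3.2) / 6 = -0.6667%
Population std dev = √[73.5533 / 6] = 3.5013%
VaR = −(μ − z·σ) = −(-0.6667 − 1.960 × 3.5013) = −(-7.5292) = 7.5292%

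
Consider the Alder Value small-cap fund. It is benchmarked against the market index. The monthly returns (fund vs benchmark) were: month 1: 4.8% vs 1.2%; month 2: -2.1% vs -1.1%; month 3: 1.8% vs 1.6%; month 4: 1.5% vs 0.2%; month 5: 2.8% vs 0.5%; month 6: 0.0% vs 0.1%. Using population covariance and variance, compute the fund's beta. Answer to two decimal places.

2.01

r̄p = 1.4667%,  r̄m = 0.4167%
Cov = Σ(rp − r̄p)(rm − r̄m) / 6 = 1.4972
Var(rm) = Σ(rm − r̄m)² / 6 = 0.7447
β = Cov / Var = 1.4972 / 0.7447 = 2.0105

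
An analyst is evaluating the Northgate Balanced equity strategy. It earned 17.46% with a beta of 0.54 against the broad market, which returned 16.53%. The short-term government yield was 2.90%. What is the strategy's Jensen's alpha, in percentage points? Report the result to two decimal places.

CAPM expected return = Rf + β(Rm − Rf) = 2.90% + 0.54 × (16.53% − 2.90%) = 2.9 + 0.54 × 13.63 = 10.2602%
Jensen's α = Rp − E[R] = 17.46% − 10.2602% = 7.1998

7.20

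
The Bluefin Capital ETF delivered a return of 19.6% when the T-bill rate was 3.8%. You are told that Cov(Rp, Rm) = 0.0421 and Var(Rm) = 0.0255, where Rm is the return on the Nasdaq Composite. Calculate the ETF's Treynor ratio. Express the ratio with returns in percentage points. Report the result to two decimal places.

β = Cov / Var = 0.0421 / 0.0255 = 1.6510
Treynor = (Rp − Rf) / β = (19.6% − 3.8%) / 1.6510 = 15.80 / 1.6510 = 9.5700

9.57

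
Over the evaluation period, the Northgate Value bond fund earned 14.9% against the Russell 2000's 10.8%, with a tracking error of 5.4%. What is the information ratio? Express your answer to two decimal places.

0.76

IR = (Rp − Rb) / TE = (14.9% − 10.8%) / 5.4% = 4.10% / 5.4% = 0.7593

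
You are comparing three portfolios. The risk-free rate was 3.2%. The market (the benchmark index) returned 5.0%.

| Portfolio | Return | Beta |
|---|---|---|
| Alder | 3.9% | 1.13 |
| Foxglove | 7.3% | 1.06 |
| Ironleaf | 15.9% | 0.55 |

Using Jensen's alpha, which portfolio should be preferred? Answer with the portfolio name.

Alder: α = 3.9% − [3.2% + 1.13 × (5.0% − 3.2%)] = -1.334
Foxglove: α = 7.3% − [3.2% + 1.06 × (5.0% − 3.2%)] = 2.192
Ironleaf: α = 15.9% − [3.2% + 0.55 × (5.0% − 3.2%)] = 11.710
Highest: Ironleaf (11.710).

Ironleaf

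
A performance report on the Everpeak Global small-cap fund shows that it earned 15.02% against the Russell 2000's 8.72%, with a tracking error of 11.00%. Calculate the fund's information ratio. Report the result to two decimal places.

0.57

IR = (Rp − Rb) / TE = (15.02% − 8.72%) / 11.00% = 6.30% / 11.00% = 0.5727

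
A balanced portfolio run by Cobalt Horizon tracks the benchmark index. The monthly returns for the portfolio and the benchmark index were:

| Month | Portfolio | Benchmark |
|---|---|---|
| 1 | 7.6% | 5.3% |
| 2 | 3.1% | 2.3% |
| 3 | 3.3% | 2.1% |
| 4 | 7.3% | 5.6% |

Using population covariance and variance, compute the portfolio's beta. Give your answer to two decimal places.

r̄p = 5.3250%,  r̄m = 3.8250%
Cov = Σ(rp − r̄p)(rm − r̄m) / 4 = 3.4369
Var(rm) = Σ(rm − r̄m)² / 4 = 2.6569
β = Cov / Var = 3.4369 / 2.6569 = 1.2936

1.29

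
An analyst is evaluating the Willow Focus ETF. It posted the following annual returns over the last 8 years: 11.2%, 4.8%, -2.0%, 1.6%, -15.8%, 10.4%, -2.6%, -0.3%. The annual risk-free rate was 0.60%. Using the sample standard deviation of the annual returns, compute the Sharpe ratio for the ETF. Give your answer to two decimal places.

Mean return r̄ = 7.30 / 8 = 0.9125%
Σ(r − r̄)² = (11.2 − 0.9125)² + (4.8 − 0.9125)² + (-2 − 0.9125)² + … = 513.0288
σ = √[513.0288 / 7] = 8.5609%
Sharpe = (r̄ − rf) / σ = (0.9125 − 0.6) / 8.5609 = 0.3125 / 8.5609 = 0.0365

0.04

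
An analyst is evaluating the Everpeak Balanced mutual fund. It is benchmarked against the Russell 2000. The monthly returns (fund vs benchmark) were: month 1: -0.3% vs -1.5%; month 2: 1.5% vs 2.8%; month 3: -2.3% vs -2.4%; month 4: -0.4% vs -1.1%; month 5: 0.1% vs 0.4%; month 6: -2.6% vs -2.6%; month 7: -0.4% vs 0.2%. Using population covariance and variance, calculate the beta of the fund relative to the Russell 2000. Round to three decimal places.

0.683

r̄p = -0.6286%,  r̄m = -0.6000%
Cov = Σ(rp − r̄p)(rm − r̄m) / 7 = 2.0986
Var(rm) = Σ(rm − r̄m)² / 7 = 3.0714
β = Cov / Var = 2.0986 / 3.0714 = 0.6833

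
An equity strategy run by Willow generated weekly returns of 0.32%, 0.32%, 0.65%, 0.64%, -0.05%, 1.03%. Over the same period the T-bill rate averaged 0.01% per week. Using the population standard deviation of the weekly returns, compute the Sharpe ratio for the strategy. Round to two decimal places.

1.40

μ = (0.32 + 0.32 + 0.65 + 0.64 − 0.05 + 1.03) / 6 = 2.910 / 6 = 0.4850%
Σ(r − μ)² = (0.32 − 0.4850)² + (0.32 − 0.4850)² + … = 0.6890
σ = √[0.6890 / 6] = 0.3389%
Sharpe = (μ − rf) / σ = (0.4850 − 0.01) / 0.3389 = 0.4750 / 0.3389 = 1.4016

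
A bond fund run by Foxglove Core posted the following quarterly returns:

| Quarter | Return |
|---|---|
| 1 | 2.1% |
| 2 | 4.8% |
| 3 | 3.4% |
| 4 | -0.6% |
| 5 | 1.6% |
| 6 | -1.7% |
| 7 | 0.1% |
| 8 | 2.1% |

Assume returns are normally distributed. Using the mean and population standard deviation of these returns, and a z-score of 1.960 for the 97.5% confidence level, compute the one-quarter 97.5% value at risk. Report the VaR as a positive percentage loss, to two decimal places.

2.43

Mean return r̄ = 11.80 / 8 = 1.4750%
Population σ = √[Σ(r − r̄)² / 8] = √[31.8350 / 8] = √3.9794 = 1.9948%
VaR = −(r̄ − z·σ) = −(1.4750 − 1.960 × 1.9948) = −(-2.4348) = 2.4348%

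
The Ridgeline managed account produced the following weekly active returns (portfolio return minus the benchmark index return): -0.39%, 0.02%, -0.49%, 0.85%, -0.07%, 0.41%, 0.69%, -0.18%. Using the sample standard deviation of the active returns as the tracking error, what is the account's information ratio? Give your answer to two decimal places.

0.21

Mean return r̄ = 0.840 / 8 = 0.1050%
Σ(r − r̄)² = 1.7084; sample σ = √(1.7084/7) = 0.4940%
IR = r̄ / tracking error = 0.1050 / 0.4940 = 0.2126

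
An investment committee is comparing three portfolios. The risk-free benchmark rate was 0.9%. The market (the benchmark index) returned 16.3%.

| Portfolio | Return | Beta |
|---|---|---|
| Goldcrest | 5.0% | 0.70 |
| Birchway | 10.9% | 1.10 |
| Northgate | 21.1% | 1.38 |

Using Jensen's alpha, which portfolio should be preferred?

Goldcrest: α = 5.0% − [0.9% + 0.70 × (16.3% − 0.9%)] = -6.680
Birchway: α = 10.9% − [0.9% + 1.10 × (16.3% − 0.9%)] = -6.940
Northgate: α = 21.1% − [0.9% + 1.38 × (16.3% − 0.9%)] = -1.052
Highest: Northgate (-1.052).

Northgate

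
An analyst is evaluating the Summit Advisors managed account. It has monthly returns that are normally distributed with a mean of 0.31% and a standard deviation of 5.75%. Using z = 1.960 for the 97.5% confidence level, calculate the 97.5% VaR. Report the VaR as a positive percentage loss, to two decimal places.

10.96

VaR (as % loss) = −(μ − z·σ) = −(0.31% − 1.960 × 5.75%) = −(-10.9600%) = 10.9600%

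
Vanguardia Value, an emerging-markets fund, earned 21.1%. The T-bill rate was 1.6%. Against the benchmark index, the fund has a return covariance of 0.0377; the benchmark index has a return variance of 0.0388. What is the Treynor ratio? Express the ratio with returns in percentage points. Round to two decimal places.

20.07

β = Cov / Var = 0.0377 / 0.0388 = 0.9716
Treynor = (Rp − Rf) / β = (21.1% − 1.6%) / 0.9716 = 19.50 / 0.9716 = 20.0700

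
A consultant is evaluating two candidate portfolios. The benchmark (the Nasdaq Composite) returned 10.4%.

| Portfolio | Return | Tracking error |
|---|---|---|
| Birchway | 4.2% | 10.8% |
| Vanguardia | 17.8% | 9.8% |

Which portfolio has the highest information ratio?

Birchway: IR = (4.2% − 10.4%) / 10.8% = -0.574
Vanguardia: IR = (17.8% − 10.4%) / 9.8% = 0.755
Highest: Vanguardia (0.755).

Vanguardia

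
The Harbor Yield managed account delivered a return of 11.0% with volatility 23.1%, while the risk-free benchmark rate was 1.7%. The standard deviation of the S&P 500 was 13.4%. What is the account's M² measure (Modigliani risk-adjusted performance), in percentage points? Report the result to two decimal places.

Sharpe = (Rp − Rf) / σp = (11.0% − 1.7%) / 23.1% = 0.4026
M² = Rf + Sharpe × σm = 1.7% + 0.4026 × 13.4% = 7.0948%

7.09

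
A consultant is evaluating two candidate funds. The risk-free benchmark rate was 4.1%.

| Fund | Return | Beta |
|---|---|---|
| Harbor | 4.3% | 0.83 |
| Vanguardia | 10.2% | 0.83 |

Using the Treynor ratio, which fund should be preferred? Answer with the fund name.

Vanguardia

Harbor: Treynor = (4.3% − 4.1%) / 0.83 = 0.241
Vanguardia: Treynor = (10.2% − 4.1%) / 0.83 = 7.349
Highest: Vanguardia (7.349).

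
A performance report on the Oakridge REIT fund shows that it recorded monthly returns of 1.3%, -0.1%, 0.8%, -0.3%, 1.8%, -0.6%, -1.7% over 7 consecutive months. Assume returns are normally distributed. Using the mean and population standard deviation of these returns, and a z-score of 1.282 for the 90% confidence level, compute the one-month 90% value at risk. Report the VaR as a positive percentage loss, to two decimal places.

1.26

Mean return μ = 1.20 / 7 = 0.1714%
Population σ = √[Σ(r − μ)² / 7] = √[8.7143 / 7] = √1.2449 = 1.1158%
VaR = −(μ − z·σ) = −(0.1714 − 1.282 × 1.1158) = −(-1.2591) = 1.2591%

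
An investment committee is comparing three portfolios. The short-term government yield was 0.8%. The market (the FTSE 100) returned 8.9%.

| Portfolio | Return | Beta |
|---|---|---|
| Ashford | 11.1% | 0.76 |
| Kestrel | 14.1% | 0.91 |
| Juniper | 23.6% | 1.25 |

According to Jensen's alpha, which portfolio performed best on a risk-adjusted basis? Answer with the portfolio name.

Ashford: α = 11.1% − [0.8% + 0.76 × (8.9% − 0.8%)] = 4.144
Kestrel: α = 14.1% − [0.8% + 0.91 × (8.9% − 0.8%)] = 5.929
Juniper: α = 23.6% − [0.8% + 1.25 × (8.9% − 0.8%)] = 12.675
Highest: Juniper (12.675).

Juniper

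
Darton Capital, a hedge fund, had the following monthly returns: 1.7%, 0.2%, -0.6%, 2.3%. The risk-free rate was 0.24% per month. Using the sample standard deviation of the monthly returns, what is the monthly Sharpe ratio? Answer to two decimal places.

r̄ = (1.7 + 0.2 − 0.6 + 2.3) / 4 = 3.60 / 4 = 0.9000%
Σ(r − r̄)² = (1.7 − 0.9000)² + (0.2 − 0.9000)² + (-0.6 − 0.9000)² + … = 5.3400
sample σ = √(5.3400 / 3) = √1.7800 = 1.3342%
Sharpe = (r̄ − rf) / σ = (0.9000 − 0.24) / 1.3342 = 0.6600 / 1.3342 = 0.4947

0.49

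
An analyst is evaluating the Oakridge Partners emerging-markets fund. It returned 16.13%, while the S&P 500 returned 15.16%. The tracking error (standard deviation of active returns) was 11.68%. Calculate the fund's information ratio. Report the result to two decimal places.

0.08

IR = (Rp − Rb) / TE = (16.13% − 15.16%) / 11.68% = 0.97% / 11.68% = 0.0830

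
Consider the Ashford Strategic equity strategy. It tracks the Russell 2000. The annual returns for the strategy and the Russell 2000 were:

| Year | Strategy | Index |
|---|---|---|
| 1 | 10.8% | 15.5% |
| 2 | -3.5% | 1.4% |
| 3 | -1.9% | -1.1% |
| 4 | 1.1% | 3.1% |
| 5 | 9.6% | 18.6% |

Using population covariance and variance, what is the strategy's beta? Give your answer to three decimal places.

r̄p = 3.2200%,  r̄m = 7.5000%
Cov = Σ(rp − r̄p)(rm − r̄m) / 5 = 45.1620
Var(rm) = Σ(rm − r̄m)² / 5 = 63.5480
β = Cov / Var = 45.1620 / 63.5480 = 0.7107

0.711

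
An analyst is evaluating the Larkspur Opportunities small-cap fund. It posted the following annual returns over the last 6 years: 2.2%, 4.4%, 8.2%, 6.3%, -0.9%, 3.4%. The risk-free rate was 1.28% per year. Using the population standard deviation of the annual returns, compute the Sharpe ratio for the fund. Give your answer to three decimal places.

Mean return r̄ = 23.60 / 6 = 3.9333%
Σ(r − r̄)² = (2.2 − 3.9333)² + (4.4 − 3.9333)² + … = 50.6733
population σ = √(50.6733 / 6) = √8.4456 = 2.9061%
Sharpe = (r̄ − rf) / σ = (3.9333 − 1.28) / 2.9061 = 2.6533 / 2.9061 = 0.9130

0.913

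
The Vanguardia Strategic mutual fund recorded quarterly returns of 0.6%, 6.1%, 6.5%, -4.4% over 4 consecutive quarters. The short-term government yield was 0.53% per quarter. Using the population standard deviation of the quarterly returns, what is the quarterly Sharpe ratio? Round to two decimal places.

Mean return r̄ = 8.80 / 4 = 2.2000%
Population std dev = √[79.8200 / 4] = 4.4671%
Sharpe = (r̄ − rf) / σ = (2.2000 − 0.53) / 4.4671 = 1.6700 / 4.4671 = 0.3738

0.37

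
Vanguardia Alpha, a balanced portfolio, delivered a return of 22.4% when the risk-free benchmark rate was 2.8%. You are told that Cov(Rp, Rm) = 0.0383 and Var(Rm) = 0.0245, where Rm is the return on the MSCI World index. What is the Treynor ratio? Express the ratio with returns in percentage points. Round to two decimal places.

12.54

β = Cov / Var = 0.0383 / 0.0245 = 1.5633
Treynor = (Rp − Rf) / β = (22.4% − 2.8%) / 1.5633 = 19.60 / 1.5633 = 12.5376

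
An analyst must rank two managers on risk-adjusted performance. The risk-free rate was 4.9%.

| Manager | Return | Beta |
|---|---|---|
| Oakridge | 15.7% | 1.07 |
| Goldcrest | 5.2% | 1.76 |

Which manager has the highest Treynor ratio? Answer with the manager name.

Oakridge: Treynor = (15.7% − 4.9%) / 1.07 = 10.093
Goldcrest: Treynor = (5.2% − 4.9%) / 1.76 = 0.170
Highest: Oakridge (10.093).

Oakridge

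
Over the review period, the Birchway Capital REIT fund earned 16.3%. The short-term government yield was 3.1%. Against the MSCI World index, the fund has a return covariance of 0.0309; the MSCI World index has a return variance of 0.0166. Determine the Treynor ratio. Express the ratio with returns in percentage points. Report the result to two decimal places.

7.09

β = Cov / Var = 0.0309 / 0.0166 = 1.8614
Treynor = (Rp − Rf) / β = (16.3% − 3.1%) / 1.8614 = 13.20 / 1.8614 = 7.0914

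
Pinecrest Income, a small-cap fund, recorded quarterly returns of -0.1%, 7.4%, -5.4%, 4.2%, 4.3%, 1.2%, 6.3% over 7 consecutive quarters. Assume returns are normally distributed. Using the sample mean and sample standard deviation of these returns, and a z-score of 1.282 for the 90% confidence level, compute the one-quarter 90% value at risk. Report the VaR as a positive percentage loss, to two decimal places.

3.07

Mean return r̄ = 17.90 / 7 = 2.5571%
Σ(r − r̄)² = (-0.1 − 2.5571)² + (7.4 − 2.5571)² + … = 115.4171
σ = √[115.4171 / 6] = 4.3859%
VaR = −(r̄ − z·σ) = −(2.5571 − 1.282 × 4.3859) = −(-3.0656) = 3.0656%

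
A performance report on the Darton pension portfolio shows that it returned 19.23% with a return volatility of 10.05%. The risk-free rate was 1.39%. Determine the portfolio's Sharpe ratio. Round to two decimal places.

Sharpe = (Rp − Rf) / σp = (19.23% − 1.39%) / 10.05% = 17.84% / 10.05% = 1.7751

1.78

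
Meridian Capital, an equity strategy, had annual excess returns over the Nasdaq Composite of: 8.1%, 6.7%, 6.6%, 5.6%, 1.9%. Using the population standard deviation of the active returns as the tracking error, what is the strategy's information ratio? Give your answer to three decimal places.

2.756

r̄ = (8.1 + 6.7 + 6.6 + 5.6 + 1.9) / 5 = 28.90 / 5 = 5.7800%
Σ(r − r̄)² = (8.1 − 5.7800)² + (6.7 − 5.7800)² + … = 21.9880
σ = √[21.9880 / 5] = 2.0970%
IR = r̄ / tracking error = 5.7800 / 2.0970 = 2.7563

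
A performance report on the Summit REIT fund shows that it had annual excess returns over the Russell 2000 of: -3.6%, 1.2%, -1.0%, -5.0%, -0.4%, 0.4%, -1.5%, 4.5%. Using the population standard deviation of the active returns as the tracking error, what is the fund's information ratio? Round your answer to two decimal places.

-0.25

μ = (-3.6 + 1.2 − 1 − 5 − 0.4 + 0.4 − 1.5 + 4.5) / 8 = -0.6750%
Σ(r − μ)² = (-3.6 − (-0.6750))² + (1.2 − (-0.6750))² + (-1 − (-0.6750))² + … = 59.5750
σ = √[59.5750 / 8] = 2.7289%
IR = μ / tracking error = -0.6750 / 2.7289 = -0.2474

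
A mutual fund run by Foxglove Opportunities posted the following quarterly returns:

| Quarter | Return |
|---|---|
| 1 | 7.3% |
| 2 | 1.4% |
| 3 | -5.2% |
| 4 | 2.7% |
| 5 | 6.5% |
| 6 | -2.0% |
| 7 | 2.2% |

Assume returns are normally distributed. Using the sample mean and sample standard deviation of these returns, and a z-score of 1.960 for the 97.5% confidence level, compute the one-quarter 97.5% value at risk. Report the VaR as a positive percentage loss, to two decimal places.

6.81

r̄ = (7.3 + 1.4 − 5.2 + 2.7 + 6.5 − 2 + 2.2) / 7 = 1.8429%
Σ(r − r̄)² = (7.3 − 1.8429)² + (1.4 − 1.8429)² + (-5.2 − 1.8429)² + … = 116.8971
sample σ = √(116.8971 / 6) = √19.4829 = 4.4139%
VaR = −(r̄ − z·σ) = −(1.8429 − 1.960 × 4.4139) = −(-6.8083) = 6.8083%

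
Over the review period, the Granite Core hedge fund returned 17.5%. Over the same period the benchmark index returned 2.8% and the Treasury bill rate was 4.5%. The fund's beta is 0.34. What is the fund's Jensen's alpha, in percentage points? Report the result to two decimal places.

CAPM expected return = Rf + β(Rm − Rf) = 4.5% + 0.34 × (2.8% − 4.5%) = 4.5 + 0.34 × -1.70 = 3.9220%
Jensen's α = Rp − E[R] = 17.5% − 3.9220% = 13.5780

13.58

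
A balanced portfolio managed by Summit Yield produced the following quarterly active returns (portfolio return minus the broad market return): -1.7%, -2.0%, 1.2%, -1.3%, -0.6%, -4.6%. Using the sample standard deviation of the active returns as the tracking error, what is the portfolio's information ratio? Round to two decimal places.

-0.79

μ = (-1.7 − 2 + 1.2 − 1.3 − 0.6 − 4.6) / 6 = -1.5000%
Sample σ = √[Σ(r − μ)² / 5] = √[18.0400 / 5] = √3.6080 = 1.8995%
IR = μ / tracking error = -1.5000 / 1.8995 = -0.7897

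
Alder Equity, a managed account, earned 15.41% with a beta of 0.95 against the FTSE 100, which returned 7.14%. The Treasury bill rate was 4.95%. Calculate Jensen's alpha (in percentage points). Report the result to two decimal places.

8.38

CAPM expected return = Rf + β(Rm − Rf) = 4.95% + 0.95 × (7.14% − 4.95%) = 4.95 + 0.95 × 2.19 = 7.0305%
Jensen's α = Rp − E[R] = 15.41% − 7.0305% = 8.3795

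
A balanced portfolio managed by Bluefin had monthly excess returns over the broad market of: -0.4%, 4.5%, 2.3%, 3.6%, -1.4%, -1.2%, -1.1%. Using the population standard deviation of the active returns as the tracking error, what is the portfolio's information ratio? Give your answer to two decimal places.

μ = (-0.4 + 4.5 + 2.3 + 3.6 − 1.4 − 1.2 − 1.1) / 7 = 0.9000%
Σ(r − μ)² = (-0.4 − 0.9000)² + (4.5 − 0.9000)² + (2.3 − 0.9000)² + … = 37.6000
population σ = √(37.6000 / 7) = √5.3714 = 2.3176%
IR = μ / tracking error = 0.9000 / 2.3176 = 0.3883

0.39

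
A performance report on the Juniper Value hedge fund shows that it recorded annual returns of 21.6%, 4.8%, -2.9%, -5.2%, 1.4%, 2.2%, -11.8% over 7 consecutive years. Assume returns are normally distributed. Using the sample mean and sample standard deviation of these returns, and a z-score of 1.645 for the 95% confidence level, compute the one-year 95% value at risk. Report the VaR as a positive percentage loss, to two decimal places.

15.76

r̄ = (21.6 + 4.8 − 2.9 − 5.2 + 1.4 + 2.2 − 11.8) / 7 = 1.4429%
Sample σ = √[Σ(r − r̄)² / 6] = √[656.5171 / 6] = √109.4195 = 10.4604%
VaR = −(r̄ − z·σ) = −(1.4429 − 1.645 × 10.4604) = −(-15.7645) = 15.7645%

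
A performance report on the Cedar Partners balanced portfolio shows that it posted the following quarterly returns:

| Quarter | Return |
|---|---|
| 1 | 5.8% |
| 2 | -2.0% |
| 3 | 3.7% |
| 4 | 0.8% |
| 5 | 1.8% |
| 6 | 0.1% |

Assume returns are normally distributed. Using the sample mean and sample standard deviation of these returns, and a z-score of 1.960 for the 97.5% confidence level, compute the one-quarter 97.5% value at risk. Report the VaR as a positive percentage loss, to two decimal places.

r̄ = (5.8 − 2 + 3.7 + 0.8 + 1.8 + 0.1) / 6 = 1.7000%
Σ(r − r̄)² = 37.8800; sample σ = √(37.8800/5) = 2.7525%
VaR = −(r̄ − z·σ) = −(1.7000 − 1.960 × 2.7525) = −(-3.6949) = 3.6949%

3.69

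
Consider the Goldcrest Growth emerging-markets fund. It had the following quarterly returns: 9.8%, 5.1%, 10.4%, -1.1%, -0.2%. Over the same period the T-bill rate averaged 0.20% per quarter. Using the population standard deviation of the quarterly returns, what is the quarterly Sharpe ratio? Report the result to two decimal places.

μ = (9.8 + 5.1 + 10.4 − 1.1 − 0.2) / 5 = 24.00 / 5 = 4.8000%
Σ(r − μ)² = 116.2600; population σ = √(116.2600/5) = 4.8220%
Sharpe = (μ − rf) / σ = (4.8000 − 0.2) / 4.8220 = 4.6000 / 4.8220 = 0.9540

0.95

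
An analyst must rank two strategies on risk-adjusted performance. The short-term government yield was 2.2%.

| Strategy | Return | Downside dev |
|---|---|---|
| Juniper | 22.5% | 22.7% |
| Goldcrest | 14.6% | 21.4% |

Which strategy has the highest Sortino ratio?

Juniper: Sortino ratio = (22.5% − 2.2%) / 22.7% = 0.894
Goldcrest: Sortino ratio = (14.6% − 2.2%) / 21.4% = 0.579
Highest: Juniper (0.894).

Juniper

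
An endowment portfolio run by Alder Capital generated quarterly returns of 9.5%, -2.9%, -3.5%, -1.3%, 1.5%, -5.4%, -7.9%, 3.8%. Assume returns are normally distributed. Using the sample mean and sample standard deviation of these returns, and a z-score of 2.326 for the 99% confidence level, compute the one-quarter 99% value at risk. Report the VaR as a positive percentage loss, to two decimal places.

μ = (9.5 − 2.9 − 3.5 − 1.3 + 1.5 − 5.4 − 7.9 + 3.8) / 8 = -0.7750%
Sample σ = √[Σ(r − μ)² / 7] = √[216.0550 / 7] = √30.8650 = 5.5556%
VaR = −(μ − z·σ) = −(-0.7750 − 2.326 × 5.5556) = −(-13.6973) = 13.6973%

13.70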